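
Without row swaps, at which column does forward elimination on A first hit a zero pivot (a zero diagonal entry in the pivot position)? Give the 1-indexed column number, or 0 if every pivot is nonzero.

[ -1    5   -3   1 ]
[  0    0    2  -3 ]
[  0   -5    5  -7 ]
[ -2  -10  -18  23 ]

first zero-pivot column = 2

Naive forward elimination:
R4 <- R4 - (2)*R1:  [   0  -20  -12   21 ]
Matrix at this point:
[ -1    5   -3   1 ]
[  0    0    2  -3 ]
[  0   -5    5  -7 ]
[  0  -20  -12  21 ]
Pivot entry (2,2) is zero but row 3 has -5 in column 2 -> naive elimination stops; a row interchange (e.g. R2 <-> R3) would be required here.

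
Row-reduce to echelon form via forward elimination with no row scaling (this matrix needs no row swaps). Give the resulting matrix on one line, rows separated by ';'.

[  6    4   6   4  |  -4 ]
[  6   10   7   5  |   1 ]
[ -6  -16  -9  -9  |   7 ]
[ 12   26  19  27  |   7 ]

Forward elimination:
R2 <- R2 - (1)*R1:  [ 0  6  1  1  5 ]
R3 <- R3 - (-1)*R1:  [   0  -12   -3   -5    3 ]
R4 <- R4 - (2)*R1:  [  0  18   7  19  15 ]
R3 <- R3 - (-2)*R2:  [  0   0  -1  -3  13 ]
R4 <- R4 - (3)*R2:  [  0   0   4  16   0 ]
R4 <- R4 - (-4)*R3:  [  0   0   0   4  52 ]
Row echelon form:
[ 6  4   6   4  |  -4 ]
[ 0  6   1   1  |   5 ]
[ 0  0  -1  -3  |  13 ]
[ 0  0   0   4  |  52 ]

REF = [6 4 6 4 -4; 0 6 1 1 5; 0 0 -1 -3 13; 0 0 0 4 52]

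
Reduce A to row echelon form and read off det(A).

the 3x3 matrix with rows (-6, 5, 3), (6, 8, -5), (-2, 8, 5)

Forward elimination:
R2 <- R2 - (-1)*R1:  [  0  13  -2 ]
R3 <- R3 - (1/3)*R1:  [    0  19/3     4 ]
R3 <- R3 - (19/39)*R2:  [      0       0  194/39 ]
Upper-triangular form:
[ -6   5       3 ]
[  0  13      -2 ]
[  0   0  194/39 ]
det(A) = (-1)^0 * (-6) * (13) * (194/39) = -388  (0 row swaps -> sign +1)

det(A) = -388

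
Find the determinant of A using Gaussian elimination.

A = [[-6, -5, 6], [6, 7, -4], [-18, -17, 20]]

Forward elimination:
R2 <- R2 - (-1)*R1:  [ 0  2  2 ]
R3 <- R3 - (3)*R1:  [  0  -2   2 ]
R3 <- R3 - (-1)*R2:  [ 0  0  4 ]
Upper-triangular form:
[ -6  -5  6 ]
[  0   2  2 ]
[  0   0  4 ]
det(A) = (-1)^0 * (-6) * (2) * (4) = -48  (0 row swaps -> sign +1)

det(A) = -48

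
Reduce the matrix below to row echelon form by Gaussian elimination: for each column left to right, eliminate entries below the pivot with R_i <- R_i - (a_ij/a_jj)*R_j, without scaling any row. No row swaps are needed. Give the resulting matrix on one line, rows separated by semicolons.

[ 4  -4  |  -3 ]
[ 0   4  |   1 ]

REF = [4 -4 -3; 0 4 1]

Forward elimination:
Row echelon form:
[ 4  -4  |  -3 ]
[ 0   4  |   1 ]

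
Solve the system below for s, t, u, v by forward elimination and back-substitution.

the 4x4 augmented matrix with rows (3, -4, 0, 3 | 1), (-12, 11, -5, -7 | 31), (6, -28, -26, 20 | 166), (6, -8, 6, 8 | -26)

Forward elimination on [A|b]:
R2 <- R2 - (-4)*R1:  [  0  -5  -5   5  35 ]
R3 <- R3 - (2)*R1:  [   0  -20  -26   14  164 ]
R4 <- R4 - (2)*R1:  [   0    0    6    2  -28 ]
R3 <- R3 - (4)*R2:  [  0   0  -6  -6  24 ]
R4 <- R4 - (-1)*R3:  [  0   0   0  -4  -4 ]
Row echelon form:
[ 3  -4   0   3  |   1 ]
[ 0  -5  -5   5  |  35 ]
[ 0   0  -6  -6  |  24 ]
[ 0   0   0  -4  |  -4 ]
Back-substitution:
v = (-4) / -4 = 1
u = (24 - (-6)*(1)) / -6 = -5
t = (35 - (-5)*(-5) - (5)*(1)) / -5 = -1
s = (1 - (-4)*(-1) - (3)*(1)) / 3 = -2

(-2, -1, -5, 1)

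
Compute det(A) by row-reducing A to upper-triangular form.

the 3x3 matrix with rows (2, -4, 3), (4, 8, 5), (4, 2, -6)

det(A) = -364

Forward elimination:
R2 <- R2 - (2)*R1:  [  0  16  -1 ]
R3 <- R3 - (2)*R1:  [   0   10  -12 ]
R3 <- R3 - (5/8)*R2:  [     0      0  -91/8 ]
Upper-triangular form:
[ 2  -4      3 ]
[ 0  16     -1 ]
[ 0   0  -91/8 ]
det(A) = (-1)^0 * (2) * (16) * (-91/8) = -364  (0 row swaps -> sign +1)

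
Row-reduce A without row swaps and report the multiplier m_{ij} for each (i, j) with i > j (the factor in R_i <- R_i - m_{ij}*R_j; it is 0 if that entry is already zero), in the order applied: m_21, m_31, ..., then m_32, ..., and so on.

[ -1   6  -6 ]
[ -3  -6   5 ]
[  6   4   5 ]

multipliers: 3, -6, -5/3

Forward elimination:
R2 <- R2 - (3)*R1:  [   0  -24   23 ]
R3 <- R3 - (-6)*R1:  [   0   40  -31 ]
R3 <- R3 - (-5/3)*R2:  [    0     0  22/3 ]
Multipliers (in order of application): m_{21} = 3, m_{31} = -6, m_{32} = -5/3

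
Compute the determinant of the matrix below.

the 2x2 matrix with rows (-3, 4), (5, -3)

Forward elimination:
R2 <- R2 - (-5/3)*R1:  [    0  11/3 ]
Upper-triangular form:
[ -3     4 ]
[  0  11/3 ]
det(A) = (-1)^0 * (-3) * (11/3) = -11  (0 row swaps -> sign +1)

det(A) = -11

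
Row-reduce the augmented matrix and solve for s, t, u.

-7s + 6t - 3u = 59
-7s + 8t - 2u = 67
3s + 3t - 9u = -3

(-5, 4, 0)

Forward elimination on [A|b]:
R2 <- R2 - (1)*R1:  [ 0  2  1  8 ]
R3 <- R3 - (-3/7)*R1:  [     0   39/7  -72/7  156/7 ]
R3 <- R3 - (39/14)*R2:  [       0        0  -183/14        0 ]
Row echelon form:
[ -7  6       -3  |  59 ]
[  0  2        1  |   8 ]
[  0  0  -183/14  |   0 ]
Back-substitution:
u = (0) / (-183/14) = 0
t = (8 - (1)*(0)) / 2 = 4
s = (59 - (6)*(4) - (-3)*(0)) / -7 = -5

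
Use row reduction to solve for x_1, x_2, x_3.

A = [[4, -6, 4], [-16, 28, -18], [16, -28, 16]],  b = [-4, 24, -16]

Forward elimination on [A|b]:
R2 <- R2 - (-4)*R1:  [  0   4  -2   8 ]
R3 <- R3 - (4)*R1:  [  0  -4   0   0 ]
R3 <- R3 - (-1)*R2:  [  0   0  -2   8 ]
Row echelon form:
[ 4  -6   4  |  -4 ]
[ 0   4  -2  |   8 ]
[ 0   0  -2  |   8 ]
Back-substitution:
x_3 = (8) / -2 = -4
x_2 = (8 - (-2)*(-4)) / 4 = 0
x_1 = (-4 - (-6)*(0) - (4)*(-4)) / 4 = 3

(3, 0, -4)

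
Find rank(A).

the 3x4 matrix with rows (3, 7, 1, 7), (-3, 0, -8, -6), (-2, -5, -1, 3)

Row reduction:
R2 <- R2 - (-1)*R1:  [  0   7  -7   1 ]
R3 <- R3 - (-2/3)*R1:  [    0  -1/3  -1/3  23/3 ]
R3 <- R3 - (-1/21)*R2:  [    0     0  -2/3  54/7 ]
Row echelon form:
[ 3  7     1     7 ]
[ 0  7    -7     1 ]
[ 0  0  -2/3  54/7 ]
Nonzero rows / pivot columns: 3

rank(A) = 3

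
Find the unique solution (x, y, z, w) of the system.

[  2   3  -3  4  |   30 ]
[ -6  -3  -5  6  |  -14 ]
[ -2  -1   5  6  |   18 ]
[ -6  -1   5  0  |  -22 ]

(4, 3, 1, 4)

Forward elimination on [A|b]:
R2 <- R2 - (-3)*R1:  [   0    6  -14   18   76 ]
R3 <- R3 - (-1)*R1:  [  0   2   2  10  48 ]
R4 <- R4 - (-3)*R1:  [  0   8  -4  12  68 ]
R3 <- R3 - (1/3)*R2:  [    0     0  20/3     4  68/3 ]
R4 <- R4 - (4/3)*R2:  [      0       0    44/3     -12  -100/3 ]
R4 <- R4 - (11/5)*R3:  [      0       0       0  -104/5  -416/5 ]
Row echelon form:
[ 2  3    -3       4  |      30 ]
[ 0  6   -14      18  |      76 ]
[ 0  0  20/3       4  |    68/3 ]
[ 0  0     0  -104/5  |  -416/5 ]
Back-substitution:
w = (-416/5) / (-104/5) = 4
z = (68/3 - (4)*(4)) / (20/3) = 1
y = (76 - (-14)*(1) - (18)*(4)) / 6 = 3
x = (30 - (3)*(3) - (-3)*(1) - (4)*(4)) / 2 = 4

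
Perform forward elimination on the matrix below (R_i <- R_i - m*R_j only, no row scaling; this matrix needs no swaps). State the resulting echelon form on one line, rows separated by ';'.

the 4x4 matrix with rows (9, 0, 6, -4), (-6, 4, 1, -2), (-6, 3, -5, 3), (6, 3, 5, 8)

Forward elimination:
R2 <- R2 - (-2/3)*R1:  [     0      4      5  -14/3 ]
R3 <- R3 - (-2/3)*R1:  [   0    3   -1  1/3 ]
R4 <- R4 - (2/3)*R1:  [    0     3     1  32/3 ]
R3 <- R3 - (3/4)*R2:  [     0      0  -19/4   23/6 ]
R4 <- R4 - (3/4)*R2:  [     0      0  -11/4   85/6 ]
R4 <- R4 - (11/19)*R3:  [      0       0       0  227/19 ]
Row echelon form:
[ 9  0      6      -4 ]
[ 0  4      5   -14/3 ]
[ 0  0  -19/4    23/6 ]
[ 0  0      0  227/19 ]

REF = [9 0 6 -4; 0 4 5 -14/3; 0 0 -19/4 23/6; 0 0 0 227/19]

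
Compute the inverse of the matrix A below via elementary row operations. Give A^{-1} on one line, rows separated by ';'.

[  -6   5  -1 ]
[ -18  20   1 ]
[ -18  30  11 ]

inverse = [-19/6 17/12 -5/12; -3 7/5 -2/5; 3 -3/2 1/2]

Gauss-Jordan on [A | I]:
R1 <- (1/-6)*R1:  [    1  -5/6   1/6  |  -1/6     0     0 ]
R2 <- R2 - (-18)*R1:  [  0   5   4  |  -3   1   0 ]
R3 <- R3 - (-18)*R1:  [  0  15  14  |  -3   0   1 ]
R2 <- (1/5)*R2:  [    0     1   4/5  |  -3/5   1/5     0 ]
R1 <- R1 - (-5/6)*R2:  [    1     0   5/6  |  -2/3   1/6     0 ]
R3 <- R3 - (15)*R2:  [  0   0   2  |   6  -3   1 ]
R3 <- (1/2)*R3:  [    0     0     1  |     3  -3/2   1/2 ]
R1 <- R1 - (5/6)*R3:  [     1      0      0  |  -19/6  17/12  -5/12 ]
R2 <- R2 - (4/5)*R3:  [    0     1     0  |    -3   7/5  -2/5 ]
Right block of [I | A^{-1}] is the inverse:
[ -19/6  17/12  -5/12 ]
[    -3    7/5   -2/5 ]
[     3   -3/2    1/2 ]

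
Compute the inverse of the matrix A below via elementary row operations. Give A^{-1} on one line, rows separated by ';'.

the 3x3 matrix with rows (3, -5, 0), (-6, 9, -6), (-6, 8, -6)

Gauss-Jordan on [A | I]:
R1 <- (1/3)*R1:  [    1  -5/3     0  |   1/3     0     0 ]
R2 <- R2 - (-6)*R1:  [  0  -1  -6  |   2   1   0 ]
R3 <- R3 - (-6)*R1:  [  0  -2  -6  |   2   0   1 ]
R2 <- (1/-1)*R2:  [  0   1   6  |  -2  -1   0 ]
R1 <- R1 - (-5/3)*R2:  [    1     0    10  |    -3  -5/3     0 ]
R3 <- R3 - (-2)*R2:  [  0   0   6  |  -2  -2   1 ]
R3 <- (1/6)*R3:  [    0     0     1  |  -1/3  -1/3   1/6 ]
R1 <- R1 - (10)*R3:  [    1     0     0  |   1/3   5/3  -5/3 ]
R2 <- R2 - (6)*R3:  [  0   1   0  |   0   1  -1 ]
Right block of [I | A^{-1}] is the inverse:
[  1/3   5/3  -5/3 ]
[    0     1    -1 ]
[ -1/3  -1/3   1/6 ]

inverse = [1/3 5/3 -5/3; 0 1 -1; -1/3 -1/3 1/6]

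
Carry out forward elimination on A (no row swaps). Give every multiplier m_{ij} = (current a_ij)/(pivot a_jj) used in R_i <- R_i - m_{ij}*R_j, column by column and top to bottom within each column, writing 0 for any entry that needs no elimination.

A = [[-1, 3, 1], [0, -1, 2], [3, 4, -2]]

Forward elimination:
R2: entry in column 1 is already 0 -> m_{21} = 0 (no row operation needed)
R3 <- R3 - (-3)*R1:  [  0  13   1 ]
R3 <- R3 - (-13)*R2:  [  0   0  27 ]
Multipliers (in order of application): m_{21} = 0, m_{31} = -3, m_{32} = -13

multipliers: 0, -3, -13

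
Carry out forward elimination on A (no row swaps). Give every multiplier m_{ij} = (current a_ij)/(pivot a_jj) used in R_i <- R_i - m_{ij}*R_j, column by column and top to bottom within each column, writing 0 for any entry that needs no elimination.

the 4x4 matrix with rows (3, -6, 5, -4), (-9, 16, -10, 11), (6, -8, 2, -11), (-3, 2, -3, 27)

Forward elimination:
R2 <- R2 - (-3)*R1:  [  0  -2   5  -1 ]
R3 <- R3 - (2)*R1:  [  0   4  -8  -3 ]
R4 <- R4 - (-1)*R1:  [  0  -4   2  23 ]
R3 <- R3 - (-2)*R2:  [  0   0   2  -5 ]
R4 <- R4 - (2)*R2:  [  0   0  -8  25 ]
R4 <- R4 - (-4)*R3:  [ 0  0  0  5 ]
Multipliers (in order of application): m_{21} = -3, m_{31} = 2, m_{41} = -1, m_{32} = -2, m_{42} = 2, m_{43} = -4

multipliers: -3, 2, -1, -2, 2, -4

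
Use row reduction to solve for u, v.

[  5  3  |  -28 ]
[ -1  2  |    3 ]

(-5, -1)

Forward elimination on [A|b]:
R2 <- R2 - (-1/5)*R1:  [     0   13/5  -13/5 ]
Row echelon form:
[ 5     3  |    -28 ]
[ 0  13/5  |  -13/5 ]
Back-substitution:
v = (-13/5) / (13/5) = -1
u = (-28 - (3)*(-1)) / 5 = -5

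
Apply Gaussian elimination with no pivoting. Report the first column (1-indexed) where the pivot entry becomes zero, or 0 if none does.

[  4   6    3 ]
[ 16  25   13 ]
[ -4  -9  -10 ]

Naive forward elimination:
R2 <- R2 - (4)*R1:  [ 0  1  1 ]
R3 <- R3 - (-1)*R1:  [  0  -3  -7 ]
R3 <- R3 - (-3)*R2:  [  0   0  -4 ]
All pivots nonzero; naive elimination completes without hitting a zero pivot.

first zero-pivot column = 0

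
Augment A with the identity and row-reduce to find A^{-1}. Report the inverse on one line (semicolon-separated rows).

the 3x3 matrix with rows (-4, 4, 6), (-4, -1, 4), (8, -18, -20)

Gauss-Jordan on [A | I]:
R1 <- (1/-4)*R1:  [    1    -1  -3/2  |  -1/4     0     0 ]
R2 <- R2 - (-4)*R1:  [  0  -5  -2  |  -1   1   0 ]
R3 <- R3 - (8)*R1:  [   0  -10   -8  |    2    0    1 ]
R2 <- (1/-5)*R2:  [    0     1   2/5  |   1/5  -1/5     0 ]
R1 <- R1 - (-1)*R2:  [      1       0  -11/10  |   -1/20    -1/5       0 ]
R3 <- R3 - (-10)*R2:  [  0   0  -4  |   4  -2   1 ]
R3 <- (1/-4)*R3:  [    0     0     1  |    -1   1/2  -1/4 ]
R1 <- R1 - (-11/10)*R3:  [      1       0       0  |  -23/20    7/20  -11/40 ]
R2 <- R2 - (2/5)*R3:  [    0     1     0  |   3/5  -2/5  1/10 ]
Right block of [I | A^{-1}] is the inverse:
[ -23/20  7/20  -11/40 ]
[    3/5  -2/5    1/10 ]
[     -1   1/2    -1/4 ]

inverse = [-23/20 7/20 -11/40; 3/5 -2/5 1/10; -1 1/2 -1/4]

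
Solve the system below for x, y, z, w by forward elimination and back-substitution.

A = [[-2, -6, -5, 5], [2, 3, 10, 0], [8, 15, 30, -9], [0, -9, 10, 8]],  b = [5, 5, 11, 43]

(-5, -5, 3, -4)

Forward elimination on [A|b]:
R2 <- R2 - (-1)*R1:  [  0  -3   5   5  10 ]
R3 <- R3 - (-4)*R1:  [  0  -9  10  11  31 ]
R3 <- R3 - (3)*R2:  [  0   0  -5  -4   1 ]
R4 <- R4 - (3)*R2:  [  0   0  -5  -7  13 ]
R4 <- R4 - (1)*R3:  [  0   0   0  -3  12 ]
Row echelon form:
[ -2  -6  -5   5  |   5 ]
[  0  -3   5   5  |  10 ]
[  0   0  -5  -4  |   1 ]
[  0   0   0  -3  |  12 ]
Back-substitution:
w = (12) / -3 = -4
z = (1 - (-4)*(-4)) / -5 = 3
y = (10 - (5)*(3) - (5)*(-4)) / -3 = -5
x = (5 - (-6)*(-5) - (-5)*(3) - (5)*(-4)) / -2 = -5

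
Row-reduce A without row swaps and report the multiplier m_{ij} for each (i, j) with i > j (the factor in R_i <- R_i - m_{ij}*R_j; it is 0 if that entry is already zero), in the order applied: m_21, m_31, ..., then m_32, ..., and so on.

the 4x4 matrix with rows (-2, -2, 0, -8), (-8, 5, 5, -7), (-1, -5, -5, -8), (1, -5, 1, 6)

Forward elimination:
R2 <- R2 - (4)*R1:  [  0  13   5  25 ]
R3 <- R3 - (1/2)*R1:  [  0  -4  -5  -4 ]
R4 <- R4 - (-1/2)*R1:  [  0  -6   1   2 ]
R3 <- R3 - (-4/13)*R2:  [      0       0  -45/13   48/13 ]
R4 <- R4 - (-6/13)*R2:  [      0       0   43/13  176/13 ]
R4 <- R4 - (-43/45)*R3:  [      0       0       0  256/15 ]
Multipliers (in order of application): m_{21} = 4, m_{31} = 1/2, m_{41} = -1/2, m_{32} = -4/13, m_{42} = -6/13, m_{43} = -43/45

multipliers: 4, 1/2, -1/2, -4/13, -6/13, -43/45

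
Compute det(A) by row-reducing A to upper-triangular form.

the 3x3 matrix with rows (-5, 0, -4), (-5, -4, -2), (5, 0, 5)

Forward elimination:
R2 <- R2 - (1)*R1:  [  0  -4   2 ]
R3 <- R3 - (-1)*R1:  [ 0  0  1 ]
Upper-triangular form:
[ -5   0  -4 ]
[  0  -4   2 ]
[  0   0   1 ]
det(A) = (-1)^0 * (-5) * (-4) * (1) = 20  (0 row swaps -> sign +1)

det(A) = 20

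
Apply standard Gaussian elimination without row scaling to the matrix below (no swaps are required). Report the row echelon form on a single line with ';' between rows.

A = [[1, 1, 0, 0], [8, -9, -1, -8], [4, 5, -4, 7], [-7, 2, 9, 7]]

REF = [1 1 0 0; 0 -17 -1 -8; 0 0 -69/17 111/17; 0 0 0 377/23]

Forward elimination:
R2 <- R2 - (8)*R1:  [   0  -17   -1   -8 ]
R3 <- R3 - (4)*R1:  [  0   1  -4   7 ]
R4 <- R4 - (-7)*R1:  [ 0  9  9  7 ]
R3 <- R3 - (-1/17)*R2:  [      0       0  -69/17  111/17 ]
R4 <- R4 - (-9/17)*R2:  [      0       0  144/17   47/17 ]
R4 <- R4 - (-48/23)*R3:  [      0       0       0  377/23 ]
Row echelon form:
[ 1    1       0       0 ]
[ 0  -17      -1      -8 ]
[ 0    0  -69/17  111/17 ]
[ 0    0       0  377/23 ]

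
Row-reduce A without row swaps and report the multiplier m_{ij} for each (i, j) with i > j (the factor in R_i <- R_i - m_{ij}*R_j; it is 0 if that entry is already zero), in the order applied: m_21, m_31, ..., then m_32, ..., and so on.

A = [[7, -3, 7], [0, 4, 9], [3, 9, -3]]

Forward elimination:
R2: entry in column 1 is already 0 -> m_{21} = 0 (no row operation needed)
R3 <- R3 - (3/7)*R1:  [    0  72/7    -6 ]
R3 <- R3 - (18/7)*R2:  [      0       0  -204/7 ]
Multipliers (in order of application): m_{21} = 0, m_{31} = 3/7, m_{32} = 18/7

multipliers: 0, 3/7, 18/7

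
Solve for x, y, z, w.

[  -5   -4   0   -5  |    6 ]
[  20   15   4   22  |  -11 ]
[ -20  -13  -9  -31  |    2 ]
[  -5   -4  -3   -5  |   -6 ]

(-1, 1, 4, -1)

Forward elimination on [A|b]:
R2 <- R2 - (-4)*R1:  [  0  -1   4   2  13 ]
R3 <- R3 - (4)*R1:  [   0    3   -9  -11  -22 ]
R4 <- R4 - (1)*R1:  [   0    0   -3    0  -12 ]
R3 <- R3 - (-3)*R2:  [  0   0   3  -5  17 ]
R4 <- R4 - (-1)*R3:  [  0   0   0  -5   5 ]
Row echelon form:
[ -5  -4  0  -5  |   6 ]
[  0  -1  4   2  |  13 ]
[  0   0  3  -5  |  17 ]
[  0   0  0  -5  |   5 ]
Back-substitution:
w = (5) / -5 = -1
z = (17 - (-5)*(-1)) / 3 = 4
y = (13 - (4)*(4) - (2)*(-1)) / -1 = 1
x = (6 - (-4)*(1) - (-5)*(-1)) / -5 = -1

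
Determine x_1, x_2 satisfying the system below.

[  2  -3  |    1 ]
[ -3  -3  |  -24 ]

Forward elimination on [A|b]:
R2 <- R2 - (-3/2)*R1:  [     0  -15/2  -45/2 ]
Row echelon form:
[ 2     -3  |      1 ]
[ 0  -15/2  |  -45/2 ]
Back-substitution:
x_2 = (-45/2) / (-15/2) = 3
x_1 = (1 - (-3)*(3)) / 2 = 5

(5, 3)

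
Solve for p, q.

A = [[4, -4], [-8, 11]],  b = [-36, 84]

Forward elimination on [A|b]:
R2 <- R2 - (-2)*R1:  [  0   3  12 ]
Row echelon form:
[ 4  -4  |  -36 ]
[ 0   3  |   12 ]
Back-substitution:
q = (12) / 3 = 4
p = (-36 - (-4)*(4)) / 4 = -5

(-5, 4)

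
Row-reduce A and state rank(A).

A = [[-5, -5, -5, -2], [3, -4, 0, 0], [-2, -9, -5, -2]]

Row reduction:
R2 <- R2 - (-3/5)*R1:  [    0    -7    -3  -6/5 ]
R3 <- R3 - (2/5)*R1:  [    0    -7    -3  -6/5 ]
R3 <- R3 - (1)*R2:  [ 0  0  0  0 ]
Row echelon form:
[ -5  -5  -5    -2 ]
[  0  -7  -3  -6/5 ]
[  0   0   0     0 ]
Nonzero rows / pivot columns: 2

rank(A) = 2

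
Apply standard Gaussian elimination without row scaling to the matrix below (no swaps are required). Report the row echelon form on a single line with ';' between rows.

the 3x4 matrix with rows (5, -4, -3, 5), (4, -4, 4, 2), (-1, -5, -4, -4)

REF = [5 -4 -3 5; 0 -4/5 32/5 -2; 0 0 -51 23/2]

Forward elimination:
R2 <- R2 - (4/5)*R1:  [    0  -4/5  32/5    -2 ]
R3 <- R3 - (-1/5)*R1:  [     0  -29/5  -23/5     -3 ]
R3 <- R3 - (29/4)*R2:  [    0     0   -51  23/2 ]
Row echelon form:
[ 5    -4    -3     5 ]
[ 0  -4/5  32/5    -2 ]
[ 0     0   -51  23/2 ]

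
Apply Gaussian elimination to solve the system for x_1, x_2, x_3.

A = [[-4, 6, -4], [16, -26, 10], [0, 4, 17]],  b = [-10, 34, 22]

Forward elimination on [A|b]:
R2 <- R2 - (-4)*R1:  [  0  -2  -6  -6 ]
R3 <- R3 - (-2)*R2:  [  0   0   5  10 ]
Row echelon form:
[ -4   6  -4  |  -10 ]
[  0  -2  -6  |   -6 ]
[  0   0   5  |   10 ]
Back-substitution:
x_3 = (10) / 5 = 2
x_2 = (-6 - (-6)*(2)) / -2 = -3
x_1 = (-10 - (6)*(-3) - (-4)*(2)) / -4 = -4

(-4, -3, 2)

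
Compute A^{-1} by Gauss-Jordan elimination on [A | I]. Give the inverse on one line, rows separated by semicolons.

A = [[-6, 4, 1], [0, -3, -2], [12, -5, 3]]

inverse = [-19/54 -17/54 -5/54; -4/9 -5/9 -2/9; 2/3 1/3 1/3]

Gauss-Jordan on [A | I]:
R1 <- (1/-6)*R1:  [    1  -2/3  -1/6  |  -1/6     0     0 ]
R3 <- R3 - (12)*R1:  [ 0  3  5  |  2  0  1 ]
R2 <- (1/-3)*R2:  [    0     1   2/3  |     0  -1/3     0 ]
R1 <- R1 - (-2/3)*R2:  [    1     0  5/18  |  -1/6  -2/9     0 ]
R3 <- R3 - (3)*R2:  [ 0  0  3  |  2  1  1 ]
R3 <- (1/3)*R3:  [   0    0    1  |  2/3  1/3  1/3 ]
R1 <- R1 - (5/18)*R3:  [      1       0       0  |  -19/54  -17/54   -5/54 ]
R2 <- R2 - (2/3)*R3:  [    0     1     0  |  -4/9  -5/9  -2/9 ]
Right block of [I | A^{-1}] is the inverse:
[ -19/54  -17/54  -5/54 ]
[   -4/9    -5/9   -2/9 ]
[    2/3     1/3    1/3 ]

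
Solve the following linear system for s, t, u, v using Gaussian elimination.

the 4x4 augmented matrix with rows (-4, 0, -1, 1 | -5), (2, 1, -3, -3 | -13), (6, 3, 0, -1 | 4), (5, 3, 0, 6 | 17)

Forward elimination on [A|b]:
R2 <- R2 - (-1/2)*R1:  [     0      1   -7/2   -5/2  -31/2 ]
R3 <- R3 - (-3/2)*R1:  [    0     3  -3/2   1/2  -7/2 ]
R4 <- R4 - (-5/4)*R1:  [    0     3  -5/4  29/4  43/4 ]
R3 <- R3 - (3)*R2:  [  0   0   9   8  43 ]
R4 <- R4 - (3)*R2:  [     0      0   37/4   59/4  229/4 ]
R4 <- R4 - (37/36)*R3:  [      0       0       0  235/36  235/18 ]
Row echelon form:
[ -4  0    -1       1  |      -5 ]
[  0  1  -7/2    -5/2  |   -31/2 ]
[  0  0     9       8  |      43 ]
[  0  0     0  235/36  |  235/18 ]
Back-substitution:
v = (235/18) / (235/36) = 2
u = (43 - (8)*(2)) / 9 = 3
t = (-31/2 - (-7/2)*(3) - (-5/2)*(2)) / 1 = 0
s = (-5 - (-1)*(3) - (1)*(2)) / -4 = 1

(1, 0, 3, 2)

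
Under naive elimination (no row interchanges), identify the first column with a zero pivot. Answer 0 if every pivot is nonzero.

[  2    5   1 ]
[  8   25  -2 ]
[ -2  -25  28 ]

first zero-pivot column = 0

Naive forward elimination:
R2 <- R2 - (4)*R1:  [  0   5  -6 ]
R3 <- R3 - (-1)*R1:  [   0  -20   29 ]
R3 <- R3 - (-4)*R2:  [ 0  0  5 ]
All pivots nonzero; naive elimination completes without hitting a zero pivot.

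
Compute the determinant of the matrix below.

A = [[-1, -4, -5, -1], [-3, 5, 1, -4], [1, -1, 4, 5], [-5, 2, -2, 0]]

Forward elimination:
R2 <- R2 - (3)*R1:  [  0  17  16  -1 ]
R3 <- R3 - (-1)*R1:  [  0  -5  -1   4 ]
R4 <- R4 - (5)*R1:  [  0  22  23   5 ]
R3 <- R3 - (-5/17)*R2:  [     0      0  63/17  63/17 ]
R4 <- R4 - (22/17)*R2:  [      0       0   39/17  107/17 ]
R4 <- R4 - (13/21)*R3:  [ 0  0  0  4 ]
Upper-triangular form:
[ -1  -4     -5     -1 ]
[  0  17     16     -1 ]
[  0   0  63/17  63/17 ]
[  0   0      0      4 ]
det(A) = (-1)^0 * (-1) * (17) * (63/17) * (4) = -252  (0 row swaps -> sign +1)

det(A) = -252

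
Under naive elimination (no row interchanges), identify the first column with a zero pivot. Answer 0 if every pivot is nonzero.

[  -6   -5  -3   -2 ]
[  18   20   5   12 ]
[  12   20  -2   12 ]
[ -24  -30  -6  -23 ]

first zero-pivot column = 3

Naive forward elimination:
R2 <- R2 - (-3)*R1:  [  0   5  -4   6 ]
R3 <- R3 - (-2)*R1:  [  0  10  -8   8 ]
R4 <- R4 - (4)*R1:  [   0  -10    6  -15 ]
R3 <- R3 - (2)*R2:  [  0   0   0  -4 ]
R4 <- R4 - (-2)*R2:  [  0   0  -2  -3 ]
Matrix at this point:
[ -6  -5  -3  -2 ]
[  0   5  -4   6 ]
[  0   0   0  -4 ]
[  0   0  -2  -3 ]
Pivot entry (3,3) is zero but row 4 has -2 in column 3 -> naive elimination stops; a row interchange (e.g. R3 <-> R4) would be required here.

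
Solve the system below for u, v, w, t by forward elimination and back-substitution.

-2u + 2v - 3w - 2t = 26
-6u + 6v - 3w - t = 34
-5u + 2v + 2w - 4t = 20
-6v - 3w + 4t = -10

(-2, 1, -4, -4)

Forward elimination on [A|b]:
R2 <- R2 - (3)*R1:  [   0    0    6    5  -44 ]
R3 <- R3 - (5/2)*R1:  [    0    -3  19/2     1   -45 ]
R2 <-> R3   (pivot in column 2 was zero)
[ -2   2    -3  -2   26 ]
[  0  -3  19/2   1  -45 ]
[  0   0     6   5  -44 ]
[  0  -6    -3   4  -10 ]
R4 <- R4 - (2)*R2:  [   0    0  -22    2   80 ]
R4 <- R4 - (-11/3)*R3:  [      0       0       0    61/3  -244/3 ]
Row echelon form:
[ -2   2    -3    -2  |      26 ]
[  0  -3  19/2     1  |     -45 ]
[  0   0     6     5  |     -44 ]
[  0   0     0  61/3  |  -244/3 ]
Back-substitution:
t = (-244/3) / (61/3) = -4
w = (-44 - (5)*(-4)) / 6 = -4
v = (-45 - (19/2)*(-4) - (1)*(-4)) / -3 = 1
u = (26 - (2)*(1) - (-3)*(-4) - (-2)*(-4)) / -2 = -2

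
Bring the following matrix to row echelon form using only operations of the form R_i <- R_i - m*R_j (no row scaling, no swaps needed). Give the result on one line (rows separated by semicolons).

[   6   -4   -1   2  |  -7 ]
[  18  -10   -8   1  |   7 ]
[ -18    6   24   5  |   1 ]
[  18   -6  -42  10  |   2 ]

REF = [6 -4 -1 2 -7; 0 2 -5 -5 28; 0 0 6 -4 64; 0 0 0 3 195]

Forward elimination:
R2 <- R2 - (3)*R1:  [  0   2  -5  -5  28 ]
R3 <- R3 - (-3)*R1:  [   0   -6   21   11  -20 ]
R4 <- R4 - (3)*R1:  [   0    6  -39    4   23 ]
R3 <- R3 - (-3)*R2:  [  0   0   6  -4  64 ]
R4 <- R4 - (3)*R2:  [   0    0  -24   19  -61 ]
R4 <- R4 - (-4)*R3:  [   0    0    0    3  195 ]
Row echelon form:
[ 6  -4  -1   2  |   -7 ]
[ 0   2  -5  -5  |   28 ]
[ 0   0   6  -4  |   64 ]
[ 0   0   0   3  |  195 ]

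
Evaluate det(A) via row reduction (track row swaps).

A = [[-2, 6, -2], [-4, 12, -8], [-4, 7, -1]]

det(A) = 40

Forward elimination:
R2 <- R2 - (2)*R1:  [  0   0  -4 ]
R3 <- R3 - (2)*R1:  [  0  -5   3 ]
R2 <-> R3   (pivot in column 2 was zero)
[ -2   6  -2 ]
[  0  -5   3 ]
[  0   0  -4 ]
Upper-triangular form:
[ -2   6  -2 ]
[  0  -5   3 ]
[  0   0  -4 ]
det(A) = (-1)^1 * (-2) * (-5) * (-4) = 40  (1 row swap -> sign -1)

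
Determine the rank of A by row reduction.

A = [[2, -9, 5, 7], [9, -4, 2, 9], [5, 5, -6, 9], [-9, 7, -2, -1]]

rank(A) = 4

Row reduction:
R2 <- R2 - (9/2)*R1:  [     0   73/2  -41/2  -45/2 ]
R3 <- R3 - (5/2)*R1:  [     0   55/2  -37/2  -17/2 ]
R4 <- R4 - (-9/2)*R1:  [     0  -67/2   41/2   61/2 ]
R3 <- R3 - (55/73)*R2:  [       0        0  -223/73   617/73 ]
R4 <- R4 - (-67/73)*R2:  [      0       0  123/73  719/73 ]
R4 <- R4 - (-123/223)*R3:  [        0         0         0  3236/223 ]
Row echelon form:
[ 2    -9        5         7 ]
[ 0  73/2    -41/2     -45/2 ]
[ 0     0  -223/73    617/73 ]
[ 0     0        0  3236/223 ]
Nonzero rows / pivot columns: 4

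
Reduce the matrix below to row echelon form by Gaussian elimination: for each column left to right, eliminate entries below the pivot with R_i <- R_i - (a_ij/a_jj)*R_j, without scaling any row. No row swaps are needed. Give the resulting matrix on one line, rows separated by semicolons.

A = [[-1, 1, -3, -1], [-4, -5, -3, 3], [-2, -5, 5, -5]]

Forward elimination:
R2 <- R2 - (4)*R1:  [  0  -9   9   7 ]
R3 <- R3 - (2)*R1:  [  0  -7  11  -3 ]
R3 <- R3 - (7/9)*R2:  [     0      0      4  -76/9 ]
Row echelon form:
[ -1   1  -3     -1 ]
[  0  -9   9      7 ]
[  0   0   4  -76/9 ]

REF = [-1 1 -3 -1; 0 -9 9 7; 0 0 4 -76/9]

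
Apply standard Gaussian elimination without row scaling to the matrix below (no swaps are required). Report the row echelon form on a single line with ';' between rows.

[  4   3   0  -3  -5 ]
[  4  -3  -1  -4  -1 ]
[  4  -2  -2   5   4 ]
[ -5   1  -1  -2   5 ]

REF = [4 3 0 -3 -5; 0 -6 -1 -1 4; 0 0 -7/6 53/6 17/3; 0 0 0 -563/28 -95/14]

Forward elimination:
R2 <- R2 - (1)*R1:  [  0  -6  -1  -1   4 ]
R3 <- R3 - (1)*R1:  [  0  -5  -2   8   9 ]
R4 <- R4 - (-5/4)*R1:  [     0   19/4     -1  -23/4   -5/4 ]
R3 <- R3 - (5/6)*R2:  [    0     0  -7/6  53/6  17/3 ]
R4 <- R4 - (-19/24)*R2:  [       0        0   -43/24  -157/24    23/12 ]
R4 <- R4 - (43/28)*R3:  [       0        0        0  -563/28   -95/14 ]
Row echelon form:
[ 4   3     0       -3      -5 ]
[ 0  -6    -1       -1       4 ]
[ 0   0  -7/6     53/6    17/3 ]
[ 0   0     0  -563/28  -95/14 ]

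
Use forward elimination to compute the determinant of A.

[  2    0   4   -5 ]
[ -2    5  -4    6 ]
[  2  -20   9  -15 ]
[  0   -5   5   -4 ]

Forward elimination:
R2 <- R2 - (-1)*R1:  [ 0  5  0  1 ]
R3 <- R3 - (1)*R1:  [   0  -20    5  -10 ]
R3 <- R3 - (-4)*R2:  [  0   0   5  -6 ]
R4 <- R4 - (-1)*R2:  [  0   0   5  -3 ]
R4 <- R4 - (1)*R3:  [ 0  0  0  3 ]
Upper-triangular form:
[ 2  0  4  -5 ]
[ 0  5  0   1 ]
[ 0  0  5  -6 ]
[ 0  0  0   3 ]
det(A) = (-1)^0 * (2) * (5) * (5) * (3) = 150  (0 row swaps -> sign +1)

det(A) = 150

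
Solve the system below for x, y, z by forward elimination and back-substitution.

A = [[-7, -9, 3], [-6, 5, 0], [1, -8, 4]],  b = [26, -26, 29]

(1, -4, -1)

Forward elimination on [A|b]:
R2 <- R2 - (6/7)*R1:  [      0    89/7   -18/7  -338/7 ]
R3 <- R3 - (-1/7)*R1:  [     0  -65/7   31/7  229/7 ]
R3 <- R3 - (-65/89)*R2:  [       0        0   227/89  -227/89 ]
Row echelon form:
[ -7    -9       3  |       26 ]
[  0  89/7   -18/7  |   -338/7 ]
[  0     0  227/89  |  -227/89 ]
Back-substitution:
z = (-227/89) / (227/89) = -1
y = (-338/7 - (-18/7)*(-1)) / (89/7) = -4
x = (26 - (-9)*(-4) - (3)*(-1)) / -7 = 1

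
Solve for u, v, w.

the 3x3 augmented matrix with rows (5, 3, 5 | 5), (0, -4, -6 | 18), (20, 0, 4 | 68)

Forward elimination on [A|b]:
R3 <- R3 - (4)*R1:  [   0  -12  -16   48 ]
R3 <- R3 - (3)*R2:  [  0   0   2  -6 ]
Row echelon form:
[ 5   3   5  |   5 ]
[ 0  -4  -6  |  18 ]
[ 0   0   2  |  -6 ]
Back-substitution:
w = (-6) / 2 = -3
v = (18 - (-6)*(-3)) / -4 = 0
u = (5 - (3)*(0) - (5)*(-3)) / 5 = 4

(4, 0, -3)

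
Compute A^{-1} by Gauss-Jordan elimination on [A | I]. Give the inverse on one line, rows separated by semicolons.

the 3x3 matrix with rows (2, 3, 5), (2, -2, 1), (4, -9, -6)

Gauss-Jordan on [A | I]:
R1 <- (1/2)*R1:  [   1  3/2  5/2  |  1/2    0    0 ]
R2 <- R2 - (2)*R1:  [  0  -5  -4  |  -1   1   0 ]
R3 <- R3 - (4)*R1:  [   0  -15  -16  |   -2    0    1 ]
R2 <- (1/-5)*R2:  [    0     1   4/5  |   1/5  -1/5     0 ]
R1 <- R1 - (3/2)*R2:  [     1      0  13/10  |    1/5   3/10      0 ]
R3 <- R3 - (-15)*R2:  [  0   0  -4  |   1  -3   1 ]
R3 <- (1/-4)*R3:  [    0     0     1  |  -1/4   3/4  -1/4 ]
R1 <- R1 - (13/10)*R3:  [      1       0       0  |   21/40  -27/40   13/40 ]
R2 <- R2 - (4/5)*R3:  [    0     1     0  |   2/5  -4/5   1/5 ]
Right block of [I | A^{-1}] is the inverse:
[ 21/40  -27/40  13/40 ]
[   2/5    -4/5    1/5 ]
[  -1/4     3/4   -1/4 ]

inverse = [21/40 -27/40 13/40; 2/5 -4/5 1/5; -1/4 3/4 -1/4]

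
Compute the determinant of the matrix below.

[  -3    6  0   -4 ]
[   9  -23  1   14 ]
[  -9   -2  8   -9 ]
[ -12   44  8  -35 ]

det(A) = 240

Forward elimination:
R2 <- R2 - (-3)*R1:  [  0  -5   1   2 ]
R3 <- R3 - (3)*R1:  [   0  -20    8    3 ]
R4 <- R4 - (4)*R1:  [   0   20    8  -19 ]
R3 <- R3 - (4)*R2:  [  0   0   4  -5 ]
R4 <- R4 - (-4)*R2:  [   0    0   12  -11 ]
R4 <- R4 - (3)*R3:  [ 0  0  0  4 ]
Upper-triangular form:
[ -3   6  0  -4 ]
[  0  -5  1   2 ]
[  0   0  4  -5 ]
[  0   0  0   4 ]
det(A) = (-1)^0 * (-3) * (-5) * (4) * (4) = 240  (0 row swaps -> sign +1)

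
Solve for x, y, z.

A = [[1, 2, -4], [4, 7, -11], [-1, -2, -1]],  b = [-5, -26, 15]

Forward elimination on [A|b]:
R2 <- R2 - (4)*R1:  [  0  -1   5  -6 ]
R3 <- R3 - (-1)*R1:  [  0   0  -5  10 ]
Row echelon form:
[ 1   2  -4  |  -5 ]
[ 0  -1   5  |  -6 ]
[ 0   0  -5  |  10 ]
Back-substitution:
z = (10) / -5 = -2
y = (-6 - (5)*(-2)) / -1 = -4
x = (-5 - (2)*(-4) - (-4)*(-2)) / 1 = -5

(-5, -4, -2)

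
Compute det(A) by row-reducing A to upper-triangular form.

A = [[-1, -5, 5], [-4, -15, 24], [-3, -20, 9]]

Forward elimination:
R2 <- R2 - (4)*R1:  [ 0  5  4 ]
R3 <- R3 - (3)*R1:  [  0  -5  -6 ]
R3 <- R3 - (-1)*R2:  [  0   0  -2 ]
Upper-triangular form:
[ -1  -5   5 ]
[  0   5   4 ]
[  0   0  -2 ]
det(A) = (-1)^0 * (-1) * (5) * (-2) = 10  (0 row swaps -> sign +1)

det(A) = 10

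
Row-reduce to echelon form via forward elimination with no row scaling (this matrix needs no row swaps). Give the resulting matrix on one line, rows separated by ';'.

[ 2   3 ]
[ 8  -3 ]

REF = [2 3; 0 -15]

Forward elimination:
R2 <- R2 - (4)*R1:  [   0  -15 ]
Row echelon form:
[ 2    3 ]
[ 0  -15 ]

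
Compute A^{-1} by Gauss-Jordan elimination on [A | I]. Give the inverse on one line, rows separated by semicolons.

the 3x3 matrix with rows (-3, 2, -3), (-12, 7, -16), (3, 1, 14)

Gauss-Jordan on [A | I]:
R1 <- (1/-3)*R1:  [    1  -2/3     1  |  -1/3     0     0 ]
R2 <- R2 - (-12)*R1:  [  0  -1  -4  |  -4   1   0 ]
R3 <- R3 - (3)*R1:  [  0   3  11  |   1   0   1 ]
R2 <- (1/-1)*R2:  [  0   1   4  |   4  -1   0 ]
R1 <- R1 - (-2/3)*R2:  [    1     0  11/3  |   7/3  -2/3     0 ]
R3 <- R3 - (3)*R2:  [   0    0   -1  |  -11    3    1 ]
R3 <- (1/-1)*R3:  [  0   0   1  |  11  -3  -1 ]
R1 <- R1 - (11/3)*R3:  [    1     0     0  |   -38  31/3  11/3 ]
R2 <- R2 - (4)*R3:  [   0    1    0  |  -40   11    4 ]
Right block of [I | A^{-1}] is the inverse:
[ -38  31/3  11/3 ]
[ -40    11     4 ]
[  11    -3    -1 ]

inverse = [-38 31/3 11/3; -40 11 4; 11 -3 -1]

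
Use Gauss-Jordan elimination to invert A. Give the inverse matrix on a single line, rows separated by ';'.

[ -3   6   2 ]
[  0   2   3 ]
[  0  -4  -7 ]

Gauss-Jordan on [A | I]:
R1 <- (1/-3)*R1:  [    1    -2  -2/3  |  -1/3     0     0 ]
R2 <- (1/2)*R2:  [   0    1  3/2  |    0  1/2    0 ]
R1 <- R1 - (-2)*R2:  [    1     0   7/3  |  -1/3     1     0 ]
R3 <- R3 - (-4)*R2:  [  0   0  -1  |   0   2   1 ]
R3 <- (1/-1)*R3:  [  0   0   1  |   0  -2  -1 ]
R1 <- R1 - (7/3)*R3:  [    1     0     0  |  -1/3  17/3   7/3 ]
R2 <- R2 - (3/2)*R3:  [   0    1    0  |    0  7/2  3/2 ]
Right block of [I | A^{-1}] is the inverse:
[ -1/3  17/3  7/3 ]
[    0   7/2  3/2 ]
[    0    -2   -1 ]

inverse = [-1/3 17/3 7/3; 0 7/2 3/2; 0 -2 -1]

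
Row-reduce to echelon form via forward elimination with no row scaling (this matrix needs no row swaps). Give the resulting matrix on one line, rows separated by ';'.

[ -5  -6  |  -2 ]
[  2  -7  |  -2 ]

Forward elimination:
R2 <- R2 - (-2/5)*R1:  [     0  -47/5  -14/5 ]
Row echelon form:
[ -5     -6  |     -2 ]
[  0  -47/5  |  -14/5 ]

REF = [-5 -6 -2; 0 -47/5 -14/5]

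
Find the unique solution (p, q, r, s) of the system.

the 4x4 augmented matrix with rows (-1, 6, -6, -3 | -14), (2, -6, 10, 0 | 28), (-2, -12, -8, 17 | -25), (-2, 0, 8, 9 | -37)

(5, -3, 0, -3)

Forward elimination on [A|b]:
R2 <- R2 - (-2)*R1:  [  0   6  -2  -6   0 ]
R3 <- R3 - (2)*R1:  [   0  -24    4   23    3 ]
R4 <- R4 - (2)*R1:  [   0  -12   20   15   -9 ]
R3 <- R3 - (-4)*R2:  [  0   0  -4  -1   3 ]
R4 <- R4 - (-2)*R2:  [  0   0  16   3  -9 ]
R4 <- R4 - (-4)*R3:  [  0   0   0  -1   3 ]
Row echelon form:
[ -1  6  -6  -3  |  -14 ]
[  0  6  -2  -6  |    0 ]
[  0  0  -4  -1  |    3 ]
[  0  0   0  -1  |    3 ]
Back-substitution:
s = (3) / -1 = -3
r = (3 - (-1)*(-3)) / -4 = 0
q = (0 - (-2)*(0) - (-6)*(-3)) / 6 = -3
p = (-14 - (6)*(-3) - (-6)*(0) - (-3)*(-3)) / -1 = 5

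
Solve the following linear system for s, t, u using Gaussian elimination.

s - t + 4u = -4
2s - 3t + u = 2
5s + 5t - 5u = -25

Forward elimination on [A|b]:
R2 <- R2 - (2)*R1:  [  0  -1  -7  10 ]
R3 <- R3 - (5)*R1:  [   0   10  -25   -5 ]
R3 <- R3 - (-10)*R2:  [   0    0  -95   95 ]
Row echelon form:
[ 1  -1    4  |  -4 ]
[ 0  -1   -7  |  10 ]
[ 0   0  -95  |  95 ]
Back-substitution:
u = (95) / -95 = -1
t = (10 - (-7)*(-1)) / -1 = -3
s = (-4 - (-1)*(-3) - (4)*(-1)) / 1 = -3

(-3, -3, -1)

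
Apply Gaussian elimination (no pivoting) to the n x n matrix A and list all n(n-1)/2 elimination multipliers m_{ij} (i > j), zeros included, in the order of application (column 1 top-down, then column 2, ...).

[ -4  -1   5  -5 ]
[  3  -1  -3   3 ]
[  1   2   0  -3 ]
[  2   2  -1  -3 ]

multipliers: -3/4, -1/4, -1/2, -1, -6/7, 15/14

Forward elimination:
R2 <- R2 - (-3/4)*R1:  [    0  -7/4   3/4  -3/4 ]
R3 <- R3 - (-1/4)*R1:  [     0    7/4    5/4  -17/4 ]
R4 <- R4 - (-1/2)*R1:  [     0    3/2    3/2  -11/2 ]
R3 <- R3 - (-1)*R2:  [  0   0   2  -5 ]
R4 <- R4 - (-6/7)*R2:  [     0      0   15/7  -43/7 ]
R4 <- R4 - (15/14)*R3:  [      0       0       0  -11/14 ]
Multipliers (in order of application): m_{21} = -3/4, m_{31} = -1/4, m_{41} = -1/2, m_{32} = -1, m_{42} = -6/7, m_{43} = 15/14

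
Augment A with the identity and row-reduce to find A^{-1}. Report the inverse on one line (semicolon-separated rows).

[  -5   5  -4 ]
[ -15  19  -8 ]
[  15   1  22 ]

Gauss-Jordan on [A | I]:
R1 <- (1/-5)*R1:  [    1    -1   4/5  |  -1/5     0     0 ]
R2 <- R2 - (-15)*R1:  [  0   4   4  |  -3   1   0 ]
R3 <- R3 - (15)*R1:  [  0  16  10  |   3   0   1 ]
R2 <- (1/4)*R2:  [    0     1     1  |  -3/4   1/4     0 ]
R1 <- R1 - (-1)*R2:  [      1       0     9/5  |  -19/20     1/4       0 ]
R3 <- R3 - (16)*R2:  [  0   0  -6  |  15  -4   1 ]
R3 <- (1/-6)*R3:  [    0     0     1  |  -5/2   2/3  -1/6 ]
R1 <- R1 - (9/5)*R3:  [      1       0       0  |   71/20  -19/20    3/10 ]
R2 <- R2 - (1)*R3:  [     0      1      0  |    7/4  -5/12    1/6 ]
Right block of [I | A^{-1}] is the inverse:
[ 71/20  -19/20  3/10 ]
[   7/4   -5/12   1/6 ]
[  -5/2     2/3  -1/6 ]

inverse = [71/20 -19/20 3/10; 7/4 -5/12 1/6; -5/2 2/3 -1/6]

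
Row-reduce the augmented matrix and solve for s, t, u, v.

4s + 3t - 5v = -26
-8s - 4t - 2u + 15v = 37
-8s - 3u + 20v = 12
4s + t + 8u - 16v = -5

Forward elimination on [A|b]:
R2 <- R2 - (-2)*R1:  [   0    2   -2    5  -15 ]
R3 <- R3 - (-2)*R1:  [   0    6   -3   10  -40 ]
R4 <- R4 - (1)*R1:  [   0   -2    8  -11   21 ]
R3 <- R3 - (3)*R2:  [  0   0   3  -5   5 ]
R4 <- R4 - (-1)*R2:  [  0   0   6  -6   6 ]
R4 <- R4 - (2)*R3:  [  0   0   0   4  -4 ]
Row echelon form:
[ 4  3   0  -5  |  -26 ]
[ 0  2  -2   5  |  -15 ]
[ 0  0   3  -5  |    5 ]
[ 0  0   0   4  |   -4 ]
Back-substitution:
v = (-4) / 4 = -1
u = (5 - (-5)*(-1)) / 3 = 0
t = (-15 - (-2)*(0) - (5)*(-1)) / 2 = -5
s = (-26 - (3)*(-5) - (-5)*(-1)) / 4 = -4

(-4, -5, 0, -1)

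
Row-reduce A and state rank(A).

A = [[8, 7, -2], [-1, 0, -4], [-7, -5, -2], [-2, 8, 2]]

rank(A) = 3

Row reduction:
R2 <- R2 - (-1/8)*R1:  [     0    7/8  -17/4 ]
R3 <- R3 - (-7/8)*R1:  [     0    9/8  -15/4 ]
R4 <- R4 - (-1/4)*R1:  [    0  39/4   3/2 ]
R3 <- R3 - (9/7)*R2:  [    0     0  12/7 ]
R4 <- R4 - (78/7)*R2:  [     0      0  342/7 ]
R4 <- R4 - (57/2)*R3:  [ 0  0  0 ]
Row echelon form:
[ 8    7     -2 ]
[ 0  7/8  -17/4 ]
[ 0    0   12/7 ]
[ 0    0      0 ]
Nonzero rows / pivot columns: 3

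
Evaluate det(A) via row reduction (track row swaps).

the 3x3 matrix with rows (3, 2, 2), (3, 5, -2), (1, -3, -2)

Forward elimination:
R2 <- R2 - (1)*R1:  [  0   3  -4 ]
R3 <- R3 - (1/3)*R1:  [     0  -11/3   -8/3 ]
R3 <- R3 - (-11/9)*R2:  [     0      0  -68/9 ]
Upper-triangular form:
[ 3  2      2 ]
[ 0  3     -4 ]
[ 0  0  -68/9 ]
det(A) = (-1)^0 * (3) * (3) * (-68/9) = -68  (0 row swaps -> sign +1)

det(A) = -68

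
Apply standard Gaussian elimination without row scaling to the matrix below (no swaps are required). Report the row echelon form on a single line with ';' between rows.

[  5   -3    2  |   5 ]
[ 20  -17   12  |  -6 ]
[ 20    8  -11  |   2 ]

Forward elimination:
R2 <- R2 - (4)*R1:  [   0   -5    4  -26 ]
R3 <- R3 - (4)*R1:  [   0   20  -19  -18 ]
R3 <- R3 - (-4)*R2:  [    0     0    -3  -122 ]
Row echelon form:
[ 5  -3   2  |     5 ]
[ 0  -5   4  |   -26 ]
[ 0   0  -3  |  -122 ]

REF = [5 -3 2 5; 0 -5 4 -26; 0 0 -3 -122]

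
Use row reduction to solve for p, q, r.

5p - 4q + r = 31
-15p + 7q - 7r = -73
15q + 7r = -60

(3, -4, 0)

Forward elimination on [A|b]:
R2 <- R2 - (-3)*R1:  [  0  -5  -4  20 ]
R3 <- R3 - (-3)*R2:  [  0   0  -5   0 ]
Row echelon form:
[ 5  -4   1  |  31 ]
[ 0  -5  -4  |  20 ]
[ 0   0  -5  |   0 ]
Back-substitution:
r = (0) / -5 = 0
q = (20 - (-4)*(0)) / -5 = -4
p = (31 - (-4)*(-4) - (1)*(0)) / 5 = 3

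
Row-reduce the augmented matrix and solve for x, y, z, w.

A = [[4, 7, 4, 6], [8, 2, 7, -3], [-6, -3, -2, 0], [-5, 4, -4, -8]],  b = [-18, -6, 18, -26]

(-2, -4, 3, 1)

Forward elimination on [A|b]:
R2 <- R2 - (2)*R1:  [   0  -12   -1  -15   30 ]
R3 <- R3 - (-3/2)*R1:  [    0  15/2     4     9    -9 ]
R4 <- R4 - (-5/4)*R1:  [     0   51/4      1   -1/2  -97/2 ]
R3 <- R3 - (-5/8)*R2:  [    0     0  27/8  -3/8  39/4 ]
R4 <- R4 - (-17/16)*R2:  [       0        0    -1/16  -263/16   -133/8 ]
R4 <- R4 - (-1/54)*R3:  [      0       0       0  -148/9  -148/9 ]
Row echelon form:
[ 4    7     4       6  |     -18 ]
[ 0  -12    -1     -15  |      30 ]
[ 0    0  27/8    -3/8  |    39/4 ]
[ 0    0     0  -148/9  |  -148/9 ]
Back-substitution:
w = (-148/9) / (-148/9) = 1
z = (39/4 - (-3/8)*(1)) / (27/8) = 3
y = (30 - (-1)*(3) - (-15)*(1)) / -12 = -4
x = (-18 - (7)*(-4) - (4)*(3) - (6)*(1)) / 4 = -2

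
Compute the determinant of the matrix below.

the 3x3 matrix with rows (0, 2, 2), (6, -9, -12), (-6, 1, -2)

Forward elimination:
R1 <-> R2   (pivot in column 1 was zero)
[  6  -9  -12 ]
[  0   2    2 ]
[ -6   1   -2 ]
R3 <- R3 - (-1)*R1:  [   0   -8  -14 ]
R3 <- R3 - (-4)*R2:  [  0   0  -6 ]
Upper-triangular form:
[ 6  -9  -12 ]
[ 0   2    2 ]
[ 0   0   -6 ]
det(A) = (-1)^1 * (6) * (2) * (-6) = 72  (1 row swap -> sign -1)

det(A) = 72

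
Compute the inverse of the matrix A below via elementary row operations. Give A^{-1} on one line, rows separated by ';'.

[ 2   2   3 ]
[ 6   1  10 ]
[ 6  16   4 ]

Gauss-Jordan on [A | I]:
R1 <- (1/2)*R1:  [   1    1  3/2  |  1/2    0    0 ]
R2 <- R2 - (6)*R1:  [  0  -5   1  |  -3   1   0 ]
R3 <- R3 - (6)*R1:  [  0  10  -5  |  -3   0   1 ]
R2 <- (1/-5)*R2:  [    0     1  -1/5  |   3/5  -1/5     0 ]
R1 <- R1 - (1)*R2:  [     1      0  17/10  |  -1/10    1/5      0 ]
R3 <- R3 - (10)*R2:  [  0   0  -3  |  -9   2   1 ]
R3 <- (1/-3)*R3:  [    0     0     1  |     3  -2/3  -1/3 ]
R1 <- R1 - (17/10)*R3:  [     1      0      0  |  -26/5    4/3  17/30 ]
R2 <- R2 - (-1/5)*R3:  [     0      1      0  |    6/5   -1/3  -1/15 ]
Right block of [I | A^{-1}] is the inverse:
[ -26/5   4/3  17/30 ]
[   6/5  -1/3  -1/15 ]
[     3  -2/3   -1/3 ]

inverse = [-26/5 4/3 17/30; 6/5 -1/3 -1/15; 3 -2/3 -1/3]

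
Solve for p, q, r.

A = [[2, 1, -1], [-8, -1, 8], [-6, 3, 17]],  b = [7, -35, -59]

(0, 3, -4)

Forward elimination on [A|b]:
R2 <- R2 - (-4)*R1:  [  0   3   4  -7 ]
R3 <- R3 - (-3)*R1:  [   0    6   14  -38 ]
R3 <- R3 - (2)*R2:  [   0    0    6  -24 ]
Row echelon form:
[ 2  1  -1  |    7 ]
[ 0  3   4  |   -7 ]
[ 0  0   6  |  -24 ]
Back-substitution:
r = (-24) / 6 = -4
q = (-7 - (4)*(-4)) / 3 = 3
p = (7 - (1)*(3) - (-1)*(-4)) / 2 = 0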